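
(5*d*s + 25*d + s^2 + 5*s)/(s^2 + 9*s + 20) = (5*d + s)/(s + 4)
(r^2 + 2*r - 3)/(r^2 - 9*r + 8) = (r + 3)/(r - 8)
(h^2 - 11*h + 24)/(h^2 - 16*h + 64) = (h - 3)/(h - 8)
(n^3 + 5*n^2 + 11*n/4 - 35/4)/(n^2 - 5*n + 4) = (n^2 + 6*n + 35/4)/(n - 4)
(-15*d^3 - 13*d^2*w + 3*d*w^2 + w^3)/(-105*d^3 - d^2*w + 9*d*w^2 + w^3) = (d + w)/(7*d + w)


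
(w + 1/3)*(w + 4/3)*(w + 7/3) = w^3 + 4*w^2 + 13*w/3 + 28/27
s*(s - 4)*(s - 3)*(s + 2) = s^4 - 5*s^3 - 2*s^2 + 24*s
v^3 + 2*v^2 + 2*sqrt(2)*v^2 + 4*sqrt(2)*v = v*(v + 2)*(v + 2*sqrt(2))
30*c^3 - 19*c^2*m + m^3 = (-3*c + m)*(-2*c + m)*(5*c + m)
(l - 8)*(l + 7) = l^2 - l - 56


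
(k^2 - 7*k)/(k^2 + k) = (k - 7)/(k + 1)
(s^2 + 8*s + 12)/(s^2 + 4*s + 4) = (s + 6)/(s + 2)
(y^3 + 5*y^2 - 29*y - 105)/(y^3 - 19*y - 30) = (y + 7)/(y + 2)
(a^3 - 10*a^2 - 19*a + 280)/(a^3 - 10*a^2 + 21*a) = (a^2 - 3*a - 40)/(a*(a - 3))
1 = 1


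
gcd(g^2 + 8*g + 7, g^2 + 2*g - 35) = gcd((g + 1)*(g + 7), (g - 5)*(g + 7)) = g + 7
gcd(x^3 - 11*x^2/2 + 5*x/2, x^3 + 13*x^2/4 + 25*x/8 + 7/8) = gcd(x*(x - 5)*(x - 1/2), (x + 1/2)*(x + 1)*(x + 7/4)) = 1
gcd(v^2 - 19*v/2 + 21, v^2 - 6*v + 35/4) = v - 7/2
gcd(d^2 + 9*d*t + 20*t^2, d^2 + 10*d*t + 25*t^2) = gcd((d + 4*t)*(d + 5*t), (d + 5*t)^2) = d + 5*t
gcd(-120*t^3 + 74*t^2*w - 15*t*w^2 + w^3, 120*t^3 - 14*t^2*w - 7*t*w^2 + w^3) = 30*t^2 - 11*t*w + w^2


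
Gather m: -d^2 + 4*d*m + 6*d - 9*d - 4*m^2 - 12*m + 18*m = -d^2 - 3*d - 4*m^2 + m*(4*d + 6)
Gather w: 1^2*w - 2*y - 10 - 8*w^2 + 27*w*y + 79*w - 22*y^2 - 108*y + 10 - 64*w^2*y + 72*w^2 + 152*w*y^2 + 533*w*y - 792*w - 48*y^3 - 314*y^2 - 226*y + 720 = w^2*(64 - 64*y) + w*(152*y^2 + 560*y - 712) - 48*y^3 - 336*y^2 - 336*y + 720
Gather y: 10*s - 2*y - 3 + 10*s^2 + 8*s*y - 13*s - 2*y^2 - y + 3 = 10*s^2 - 3*s - 2*y^2 + y*(8*s - 3)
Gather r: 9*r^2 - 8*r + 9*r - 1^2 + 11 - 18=9*r^2 + r - 8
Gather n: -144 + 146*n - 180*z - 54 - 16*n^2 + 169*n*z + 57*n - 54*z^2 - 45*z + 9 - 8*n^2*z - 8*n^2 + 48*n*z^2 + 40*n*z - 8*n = n^2*(-8*z - 24) + n*(48*z^2 + 209*z + 195) - 54*z^2 - 225*z - 189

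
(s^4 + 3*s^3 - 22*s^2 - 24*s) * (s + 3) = s^5 + 6*s^4 - 13*s^3 - 90*s^2 - 72*s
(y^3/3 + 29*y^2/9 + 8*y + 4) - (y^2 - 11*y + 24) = y^3/3 + 20*y^2/9 + 19*y - 20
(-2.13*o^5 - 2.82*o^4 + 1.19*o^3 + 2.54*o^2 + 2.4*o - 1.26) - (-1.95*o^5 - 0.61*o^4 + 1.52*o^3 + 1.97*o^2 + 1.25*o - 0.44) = -0.18*o^5 - 2.21*o^4 - 0.33*o^3 + 0.57*o^2 + 1.15*o - 0.82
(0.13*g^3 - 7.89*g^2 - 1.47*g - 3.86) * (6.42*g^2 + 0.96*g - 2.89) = 0.8346*g^5 - 50.529*g^4 - 17.3875*g^3 - 3.3903*g^2 + 0.542700000000001*g + 11.1554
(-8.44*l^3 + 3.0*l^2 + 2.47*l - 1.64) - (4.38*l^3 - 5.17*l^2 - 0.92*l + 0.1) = -12.82*l^3 + 8.17*l^2 + 3.39*l - 1.74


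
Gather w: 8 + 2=10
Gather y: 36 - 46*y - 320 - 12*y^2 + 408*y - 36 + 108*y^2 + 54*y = 96*y^2 + 416*y - 320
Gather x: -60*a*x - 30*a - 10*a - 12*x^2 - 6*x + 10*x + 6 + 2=-40*a - 12*x^2 + x*(4 - 60*a) + 8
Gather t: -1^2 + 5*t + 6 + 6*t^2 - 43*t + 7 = 6*t^2 - 38*t + 12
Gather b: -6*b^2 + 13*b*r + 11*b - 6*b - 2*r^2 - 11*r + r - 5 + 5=-6*b^2 + b*(13*r + 5) - 2*r^2 - 10*r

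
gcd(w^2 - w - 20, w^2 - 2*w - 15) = w - 5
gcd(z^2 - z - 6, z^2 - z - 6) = z^2 - z - 6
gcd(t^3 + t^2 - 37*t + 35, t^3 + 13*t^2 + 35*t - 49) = t^2 + 6*t - 7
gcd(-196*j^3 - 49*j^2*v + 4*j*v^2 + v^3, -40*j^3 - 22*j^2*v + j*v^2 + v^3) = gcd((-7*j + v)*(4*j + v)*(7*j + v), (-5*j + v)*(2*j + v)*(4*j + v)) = 4*j + v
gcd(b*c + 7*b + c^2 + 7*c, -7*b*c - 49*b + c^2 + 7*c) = c + 7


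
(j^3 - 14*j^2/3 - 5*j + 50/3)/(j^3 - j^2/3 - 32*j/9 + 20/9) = 3*(j - 5)/(3*j - 2)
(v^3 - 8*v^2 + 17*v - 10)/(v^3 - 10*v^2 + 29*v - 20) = (v - 2)/(v - 4)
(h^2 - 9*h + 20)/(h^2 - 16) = (h - 5)/(h + 4)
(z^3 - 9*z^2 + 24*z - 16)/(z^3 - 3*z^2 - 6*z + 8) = (z - 4)/(z + 2)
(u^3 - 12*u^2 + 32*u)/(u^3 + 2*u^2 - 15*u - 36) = u*(u - 8)/(u^2 + 6*u + 9)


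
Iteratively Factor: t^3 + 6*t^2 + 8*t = (t + 4)*(t^2 + 2*t) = t*(t + 4)*(t + 2)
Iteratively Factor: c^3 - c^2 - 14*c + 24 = (c + 4)*(c^2 - 5*c + 6) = (c - 2)*(c + 4)*(c - 3)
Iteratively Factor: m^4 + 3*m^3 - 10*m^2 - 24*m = (m + 4)*(m^3 - m^2 - 6*m) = (m - 3)*(m + 4)*(m^2 + 2*m) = m*(m - 3)*(m + 4)*(m + 2)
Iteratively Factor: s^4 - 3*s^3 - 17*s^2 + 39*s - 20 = (s + 4)*(s^3 - 7*s^2 + 11*s - 5) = (s - 1)*(s + 4)*(s^2 - 6*s + 5) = (s - 5)*(s - 1)*(s + 4)*(s - 1)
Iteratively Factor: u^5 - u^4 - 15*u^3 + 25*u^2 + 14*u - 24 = (u - 2)*(u^4 + u^3 - 13*u^2 - u + 12) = (u - 3)*(u - 2)*(u^3 + 4*u^2 - u - 4) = (u - 3)*(u - 2)*(u + 4)*(u^2 - 1) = (u - 3)*(u - 2)*(u + 1)*(u + 4)*(u - 1)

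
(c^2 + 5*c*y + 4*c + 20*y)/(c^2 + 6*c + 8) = (c + 5*y)/(c + 2)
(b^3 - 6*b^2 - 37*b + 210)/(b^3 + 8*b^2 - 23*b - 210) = (b - 7)/(b + 7)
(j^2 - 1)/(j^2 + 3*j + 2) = (j - 1)/(j + 2)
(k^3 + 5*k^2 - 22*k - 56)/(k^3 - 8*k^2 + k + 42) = (k^2 + 3*k - 28)/(k^2 - 10*k + 21)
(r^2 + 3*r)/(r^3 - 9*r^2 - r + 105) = r/(r^2 - 12*r + 35)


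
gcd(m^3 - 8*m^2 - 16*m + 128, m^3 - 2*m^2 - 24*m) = m + 4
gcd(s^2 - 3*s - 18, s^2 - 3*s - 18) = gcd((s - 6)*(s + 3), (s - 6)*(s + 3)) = s^2 - 3*s - 18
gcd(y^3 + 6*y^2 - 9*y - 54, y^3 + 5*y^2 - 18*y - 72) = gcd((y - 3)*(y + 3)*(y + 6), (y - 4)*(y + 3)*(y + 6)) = y^2 + 9*y + 18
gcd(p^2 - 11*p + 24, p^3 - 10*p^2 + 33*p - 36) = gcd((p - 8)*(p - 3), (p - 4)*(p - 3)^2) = p - 3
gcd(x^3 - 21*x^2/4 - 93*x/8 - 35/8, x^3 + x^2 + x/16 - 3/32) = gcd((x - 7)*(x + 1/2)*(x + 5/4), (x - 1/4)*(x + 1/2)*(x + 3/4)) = x + 1/2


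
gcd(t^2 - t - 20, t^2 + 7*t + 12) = t + 4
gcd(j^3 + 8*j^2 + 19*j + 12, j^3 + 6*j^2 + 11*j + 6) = j^2 + 4*j + 3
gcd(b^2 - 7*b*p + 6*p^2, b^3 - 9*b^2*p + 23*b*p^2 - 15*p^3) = -b + p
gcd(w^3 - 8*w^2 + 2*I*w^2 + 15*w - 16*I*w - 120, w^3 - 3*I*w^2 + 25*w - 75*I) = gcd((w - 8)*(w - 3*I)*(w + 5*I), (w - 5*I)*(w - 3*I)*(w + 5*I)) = w^2 + 2*I*w + 15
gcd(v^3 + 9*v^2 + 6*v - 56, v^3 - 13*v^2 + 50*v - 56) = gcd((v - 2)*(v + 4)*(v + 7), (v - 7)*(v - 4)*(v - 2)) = v - 2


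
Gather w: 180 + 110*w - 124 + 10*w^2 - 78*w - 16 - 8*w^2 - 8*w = 2*w^2 + 24*w + 40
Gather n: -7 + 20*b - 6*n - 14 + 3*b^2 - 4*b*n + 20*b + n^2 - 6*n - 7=3*b^2 + 40*b + n^2 + n*(-4*b - 12) - 28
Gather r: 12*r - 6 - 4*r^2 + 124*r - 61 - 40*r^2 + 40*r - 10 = -44*r^2 + 176*r - 77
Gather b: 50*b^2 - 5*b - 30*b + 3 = 50*b^2 - 35*b + 3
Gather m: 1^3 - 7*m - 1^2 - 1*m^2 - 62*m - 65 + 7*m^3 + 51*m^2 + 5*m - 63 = 7*m^3 + 50*m^2 - 64*m - 128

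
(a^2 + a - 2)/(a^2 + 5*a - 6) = (a + 2)/(a + 6)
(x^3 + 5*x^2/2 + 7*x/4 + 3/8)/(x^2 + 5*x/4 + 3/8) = (4*x^2 + 8*x + 3)/(4*x + 3)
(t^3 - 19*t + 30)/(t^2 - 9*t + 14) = (t^2 + 2*t - 15)/(t - 7)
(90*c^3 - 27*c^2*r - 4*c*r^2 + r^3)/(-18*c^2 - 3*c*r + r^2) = (-15*c^2 + 2*c*r + r^2)/(3*c + r)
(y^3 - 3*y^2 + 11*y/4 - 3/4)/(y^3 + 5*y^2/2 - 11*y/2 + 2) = (y - 3/2)/(y + 4)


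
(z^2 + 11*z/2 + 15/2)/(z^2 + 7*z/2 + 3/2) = (2*z + 5)/(2*z + 1)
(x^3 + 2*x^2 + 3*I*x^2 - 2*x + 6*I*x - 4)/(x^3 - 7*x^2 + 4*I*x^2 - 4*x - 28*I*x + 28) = (x^2 + x*(2 + I) + 2*I)/(x^2 + x*(-7 + 2*I) - 14*I)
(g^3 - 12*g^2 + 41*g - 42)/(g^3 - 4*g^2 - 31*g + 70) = (g - 3)/(g + 5)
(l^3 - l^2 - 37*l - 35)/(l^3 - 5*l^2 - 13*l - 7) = (l + 5)/(l + 1)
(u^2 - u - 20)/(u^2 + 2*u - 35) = (u + 4)/(u + 7)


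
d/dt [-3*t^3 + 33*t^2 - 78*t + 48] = -9*t^2 + 66*t - 78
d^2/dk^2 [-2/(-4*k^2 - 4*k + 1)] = 16*(-4*k^2 - 4*k + 4*(2*k + 1)^2 + 1)/(4*k^2 + 4*k - 1)^3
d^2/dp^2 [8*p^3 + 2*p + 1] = 48*p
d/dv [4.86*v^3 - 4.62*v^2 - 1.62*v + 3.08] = 14.58*v^2 - 9.24*v - 1.62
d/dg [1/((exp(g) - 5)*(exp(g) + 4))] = (1 - 2*exp(g))*exp(g)/(exp(4*g) - 2*exp(3*g) - 39*exp(2*g) + 40*exp(g) + 400)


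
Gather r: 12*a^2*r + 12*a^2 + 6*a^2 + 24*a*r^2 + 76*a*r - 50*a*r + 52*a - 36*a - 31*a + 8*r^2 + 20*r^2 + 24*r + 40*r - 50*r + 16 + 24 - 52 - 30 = 18*a^2 - 15*a + r^2*(24*a + 28) + r*(12*a^2 + 26*a + 14) - 42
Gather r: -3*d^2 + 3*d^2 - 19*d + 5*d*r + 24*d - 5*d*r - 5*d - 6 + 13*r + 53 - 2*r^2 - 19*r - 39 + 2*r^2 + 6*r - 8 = 0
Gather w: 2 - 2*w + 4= 6 - 2*w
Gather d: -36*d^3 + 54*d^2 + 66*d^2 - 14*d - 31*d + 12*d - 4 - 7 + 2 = -36*d^3 + 120*d^2 - 33*d - 9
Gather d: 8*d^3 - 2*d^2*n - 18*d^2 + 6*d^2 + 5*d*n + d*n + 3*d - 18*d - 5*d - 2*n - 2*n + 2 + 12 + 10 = 8*d^3 + d^2*(-2*n - 12) + d*(6*n - 20) - 4*n + 24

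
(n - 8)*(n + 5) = n^2 - 3*n - 40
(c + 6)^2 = c^2 + 12*c + 36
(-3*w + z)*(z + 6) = -3*w*z - 18*w + z^2 + 6*z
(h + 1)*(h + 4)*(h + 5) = h^3 + 10*h^2 + 29*h + 20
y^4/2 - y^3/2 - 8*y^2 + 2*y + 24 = (y/2 + 1)*(y - 4)*(y - 2)*(y + 3)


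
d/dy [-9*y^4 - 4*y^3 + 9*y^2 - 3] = 6*y*(-6*y^2 - 2*y + 3)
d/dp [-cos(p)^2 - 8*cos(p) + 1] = 2*(cos(p) + 4)*sin(p)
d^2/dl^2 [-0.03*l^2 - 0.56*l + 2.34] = -0.0600000000000000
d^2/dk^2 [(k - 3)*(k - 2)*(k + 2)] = 6*k - 6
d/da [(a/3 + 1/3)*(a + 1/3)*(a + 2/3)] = a^2 + 4*a/3 + 11/27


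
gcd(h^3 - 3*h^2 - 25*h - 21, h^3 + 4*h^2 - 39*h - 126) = h + 3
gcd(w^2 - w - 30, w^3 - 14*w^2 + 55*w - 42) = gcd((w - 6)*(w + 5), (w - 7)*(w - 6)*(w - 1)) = w - 6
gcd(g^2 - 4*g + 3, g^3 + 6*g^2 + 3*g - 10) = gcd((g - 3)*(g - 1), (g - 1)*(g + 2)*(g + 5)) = g - 1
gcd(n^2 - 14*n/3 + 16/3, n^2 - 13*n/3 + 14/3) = n - 2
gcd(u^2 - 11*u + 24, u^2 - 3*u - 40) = u - 8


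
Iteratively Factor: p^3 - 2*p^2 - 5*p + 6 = (p - 1)*(p^2 - p - 6) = (p - 1)*(p + 2)*(p - 3)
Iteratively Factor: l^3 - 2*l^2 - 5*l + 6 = (l - 3)*(l^2 + l - 2) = (l - 3)*(l - 1)*(l + 2)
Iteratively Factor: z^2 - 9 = (z + 3)*(z - 3)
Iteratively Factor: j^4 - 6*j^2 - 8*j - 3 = (j + 1)*(j^3 - j^2 - 5*j - 3) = (j + 1)^2*(j^2 - 2*j - 3) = (j + 1)^3*(j - 3)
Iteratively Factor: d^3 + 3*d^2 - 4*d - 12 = (d - 2)*(d^2 + 5*d + 6) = (d - 2)*(d + 2)*(d + 3)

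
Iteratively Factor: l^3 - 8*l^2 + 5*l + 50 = (l - 5)*(l^2 - 3*l - 10) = (l - 5)^2*(l + 2)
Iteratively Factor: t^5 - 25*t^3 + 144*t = (t - 4)*(t^4 + 4*t^3 - 9*t^2 - 36*t) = (t - 4)*(t + 4)*(t^3 - 9*t) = (t - 4)*(t + 3)*(t + 4)*(t^2 - 3*t) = (t - 4)*(t - 3)*(t + 3)*(t + 4)*(t)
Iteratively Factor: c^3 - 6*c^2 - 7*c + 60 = (c + 3)*(c^2 - 9*c + 20) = (c - 5)*(c + 3)*(c - 4)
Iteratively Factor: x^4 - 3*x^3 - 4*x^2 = (x)*(x^3 - 3*x^2 - 4*x) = x*(x + 1)*(x^2 - 4*x) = x*(x - 4)*(x + 1)*(x)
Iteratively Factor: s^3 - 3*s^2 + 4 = (s + 1)*(s^2 - 4*s + 4) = (s - 2)*(s + 1)*(s - 2)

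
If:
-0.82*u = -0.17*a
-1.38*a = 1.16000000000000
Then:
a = -0.84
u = -0.17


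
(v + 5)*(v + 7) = v^2 + 12*v + 35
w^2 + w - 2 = (w - 1)*(w + 2)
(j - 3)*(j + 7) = j^2 + 4*j - 21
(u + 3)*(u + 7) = u^2 + 10*u + 21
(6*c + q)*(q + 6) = 6*c*q + 36*c + q^2 + 6*q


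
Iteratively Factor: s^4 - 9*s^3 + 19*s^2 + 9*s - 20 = (s + 1)*(s^3 - 10*s^2 + 29*s - 20) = (s - 4)*(s + 1)*(s^2 - 6*s + 5) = (s - 5)*(s - 4)*(s + 1)*(s - 1)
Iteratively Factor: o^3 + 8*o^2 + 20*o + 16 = (o + 2)*(o^2 + 6*o + 8) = (o + 2)^2*(o + 4)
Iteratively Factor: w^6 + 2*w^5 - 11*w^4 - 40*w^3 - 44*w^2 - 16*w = (w - 4)*(w^5 + 6*w^4 + 13*w^3 + 12*w^2 + 4*w) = (w - 4)*(w + 1)*(w^4 + 5*w^3 + 8*w^2 + 4*w) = (w - 4)*(w + 1)*(w + 2)*(w^3 + 3*w^2 + 2*w) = (w - 4)*(w + 1)*(w + 2)^2*(w^2 + w) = (w - 4)*(w + 1)^2*(w + 2)^2*(w)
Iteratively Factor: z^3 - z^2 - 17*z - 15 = (z - 5)*(z^2 + 4*z + 3) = (z - 5)*(z + 1)*(z + 3)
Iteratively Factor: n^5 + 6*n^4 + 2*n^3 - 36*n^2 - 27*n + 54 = (n + 3)*(n^4 + 3*n^3 - 7*n^2 - 15*n + 18) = (n + 3)^2*(n^3 - 7*n + 6) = (n - 1)*(n + 3)^2*(n^2 + n - 6) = (n - 2)*(n - 1)*(n + 3)^2*(n + 3)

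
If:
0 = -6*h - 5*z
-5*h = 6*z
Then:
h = 0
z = 0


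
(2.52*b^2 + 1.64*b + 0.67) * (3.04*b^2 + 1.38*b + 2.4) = 7.6608*b^4 + 8.4632*b^3 + 10.348*b^2 + 4.8606*b + 1.608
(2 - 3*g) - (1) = 1 - 3*g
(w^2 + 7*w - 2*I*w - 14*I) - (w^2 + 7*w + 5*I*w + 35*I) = -7*I*w - 49*I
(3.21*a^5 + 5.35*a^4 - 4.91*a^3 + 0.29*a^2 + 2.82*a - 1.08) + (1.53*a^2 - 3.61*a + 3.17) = 3.21*a^5 + 5.35*a^4 - 4.91*a^3 + 1.82*a^2 - 0.79*a + 2.09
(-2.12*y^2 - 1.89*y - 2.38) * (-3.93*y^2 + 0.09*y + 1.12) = 8.3316*y^4 + 7.2369*y^3 + 6.8089*y^2 - 2.331*y - 2.6656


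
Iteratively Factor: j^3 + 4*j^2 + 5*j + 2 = (j + 2)*(j^2 + 2*j + 1) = (j + 1)*(j + 2)*(j + 1)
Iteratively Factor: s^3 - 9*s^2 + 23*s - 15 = (s - 1)*(s^2 - 8*s + 15) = (s - 3)*(s - 1)*(s - 5)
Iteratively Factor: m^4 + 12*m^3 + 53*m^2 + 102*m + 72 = (m + 3)*(m^3 + 9*m^2 + 26*m + 24) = (m + 2)*(m + 3)*(m^2 + 7*m + 12) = (m + 2)*(m + 3)*(m + 4)*(m + 3)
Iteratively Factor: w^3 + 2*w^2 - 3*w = (w)*(w^2 + 2*w - 3) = w*(w + 3)*(w - 1)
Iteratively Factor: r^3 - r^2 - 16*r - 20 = (r + 2)*(r^2 - 3*r - 10) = (r - 5)*(r + 2)*(r + 2)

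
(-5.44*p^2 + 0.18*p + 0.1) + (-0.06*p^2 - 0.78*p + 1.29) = -5.5*p^2 - 0.6*p + 1.39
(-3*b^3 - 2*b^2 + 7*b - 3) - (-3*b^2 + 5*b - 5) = -3*b^3 + b^2 + 2*b + 2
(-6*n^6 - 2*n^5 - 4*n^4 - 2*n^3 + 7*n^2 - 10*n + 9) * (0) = 0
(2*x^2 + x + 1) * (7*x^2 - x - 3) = 14*x^4 + 5*x^3 - 4*x - 3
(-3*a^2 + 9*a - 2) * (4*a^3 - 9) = -12*a^5 + 36*a^4 - 8*a^3 + 27*a^2 - 81*a + 18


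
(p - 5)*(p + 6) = p^2 + p - 30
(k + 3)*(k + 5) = k^2 + 8*k + 15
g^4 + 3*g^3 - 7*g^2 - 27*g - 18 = (g - 3)*(g + 1)*(g + 2)*(g + 3)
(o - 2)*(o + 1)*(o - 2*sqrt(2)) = o^3 - 2*sqrt(2)*o^2 - o^2 - 2*o + 2*sqrt(2)*o + 4*sqrt(2)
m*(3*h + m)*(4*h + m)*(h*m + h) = 12*h^3*m^2 + 12*h^3*m + 7*h^2*m^3 + 7*h^2*m^2 + h*m^4 + h*m^3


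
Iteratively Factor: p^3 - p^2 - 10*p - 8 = (p - 4)*(p^2 + 3*p + 2) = (p - 4)*(p + 1)*(p + 2)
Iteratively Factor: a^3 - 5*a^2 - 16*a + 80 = (a - 4)*(a^2 - a - 20) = (a - 5)*(a - 4)*(a + 4)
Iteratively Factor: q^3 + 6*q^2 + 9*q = (q + 3)*(q^2 + 3*q) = (q + 3)^2*(q)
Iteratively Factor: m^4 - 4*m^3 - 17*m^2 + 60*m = (m - 5)*(m^3 + m^2 - 12*m) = (m - 5)*(m + 4)*(m^2 - 3*m) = m*(m - 5)*(m + 4)*(m - 3)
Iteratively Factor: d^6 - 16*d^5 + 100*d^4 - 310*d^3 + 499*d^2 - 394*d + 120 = (d - 3)*(d^5 - 13*d^4 + 61*d^3 - 127*d^2 + 118*d - 40) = (d - 3)*(d - 1)*(d^4 - 12*d^3 + 49*d^2 - 78*d + 40) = (d - 3)*(d - 1)^2*(d^3 - 11*d^2 + 38*d - 40) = (d - 3)*(d - 2)*(d - 1)^2*(d^2 - 9*d + 20) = (d - 4)*(d - 3)*(d - 2)*(d - 1)^2*(d - 5)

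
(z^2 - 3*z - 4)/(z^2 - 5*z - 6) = (z - 4)/(z - 6)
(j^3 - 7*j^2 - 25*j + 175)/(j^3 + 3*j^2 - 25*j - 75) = (j - 7)/(j + 3)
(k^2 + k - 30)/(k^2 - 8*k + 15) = (k + 6)/(k - 3)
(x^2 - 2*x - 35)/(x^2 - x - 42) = (x + 5)/(x + 6)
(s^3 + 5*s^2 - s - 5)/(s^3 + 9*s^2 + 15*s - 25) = (s + 1)/(s + 5)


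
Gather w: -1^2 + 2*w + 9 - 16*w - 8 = -14*w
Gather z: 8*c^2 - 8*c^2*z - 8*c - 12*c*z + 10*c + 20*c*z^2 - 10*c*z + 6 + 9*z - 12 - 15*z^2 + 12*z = 8*c^2 + 2*c + z^2*(20*c - 15) + z*(-8*c^2 - 22*c + 21) - 6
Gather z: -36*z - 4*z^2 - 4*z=-4*z^2 - 40*z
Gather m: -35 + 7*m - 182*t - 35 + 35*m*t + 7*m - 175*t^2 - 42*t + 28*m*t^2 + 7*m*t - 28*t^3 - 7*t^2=m*(28*t^2 + 42*t + 14) - 28*t^3 - 182*t^2 - 224*t - 70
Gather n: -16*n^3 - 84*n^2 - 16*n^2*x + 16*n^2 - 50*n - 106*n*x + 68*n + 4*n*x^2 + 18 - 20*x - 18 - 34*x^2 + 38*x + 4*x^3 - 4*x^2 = -16*n^3 + n^2*(-16*x - 68) + n*(4*x^2 - 106*x + 18) + 4*x^3 - 38*x^2 + 18*x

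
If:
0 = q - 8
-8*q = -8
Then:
No Solution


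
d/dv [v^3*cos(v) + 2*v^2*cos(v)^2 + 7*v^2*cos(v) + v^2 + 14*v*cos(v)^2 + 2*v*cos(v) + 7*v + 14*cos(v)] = -v^3*sin(v) - 7*v^2*sin(v) - 2*v^2*sin(2*v) + 3*v^2*cos(v) - 2*v*sin(v) - 14*v*sin(2*v) + 4*v*cos(v)^2 + 14*v*cos(v) + 2*v - 14*sin(v) + 14*cos(v)^2 + 2*cos(v) + 7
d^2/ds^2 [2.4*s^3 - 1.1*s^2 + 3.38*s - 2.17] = 14.4*s - 2.2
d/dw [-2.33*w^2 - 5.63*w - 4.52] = -4.66*w - 5.63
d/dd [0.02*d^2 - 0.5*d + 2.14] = 0.04*d - 0.5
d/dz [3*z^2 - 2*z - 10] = 6*z - 2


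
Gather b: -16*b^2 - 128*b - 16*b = -16*b^2 - 144*b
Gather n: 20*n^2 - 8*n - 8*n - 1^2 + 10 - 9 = 20*n^2 - 16*n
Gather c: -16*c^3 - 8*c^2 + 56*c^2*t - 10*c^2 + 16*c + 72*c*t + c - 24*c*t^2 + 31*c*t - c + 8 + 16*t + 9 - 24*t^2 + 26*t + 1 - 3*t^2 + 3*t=-16*c^3 + c^2*(56*t - 18) + c*(-24*t^2 + 103*t + 16) - 27*t^2 + 45*t + 18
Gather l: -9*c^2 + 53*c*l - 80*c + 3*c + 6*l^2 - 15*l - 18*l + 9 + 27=-9*c^2 - 77*c + 6*l^2 + l*(53*c - 33) + 36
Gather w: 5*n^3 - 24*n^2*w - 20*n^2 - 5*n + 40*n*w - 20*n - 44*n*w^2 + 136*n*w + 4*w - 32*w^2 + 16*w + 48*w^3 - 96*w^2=5*n^3 - 20*n^2 - 25*n + 48*w^3 + w^2*(-44*n - 128) + w*(-24*n^2 + 176*n + 20)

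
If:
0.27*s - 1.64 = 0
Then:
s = 6.07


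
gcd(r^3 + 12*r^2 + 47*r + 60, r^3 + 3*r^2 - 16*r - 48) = r^2 + 7*r + 12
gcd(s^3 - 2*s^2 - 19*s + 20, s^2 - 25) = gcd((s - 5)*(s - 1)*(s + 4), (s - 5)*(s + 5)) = s - 5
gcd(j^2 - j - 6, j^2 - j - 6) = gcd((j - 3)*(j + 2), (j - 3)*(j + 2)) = j^2 - j - 6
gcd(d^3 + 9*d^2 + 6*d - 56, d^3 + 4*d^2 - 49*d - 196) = d^2 + 11*d + 28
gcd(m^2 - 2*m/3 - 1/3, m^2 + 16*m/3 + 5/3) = m + 1/3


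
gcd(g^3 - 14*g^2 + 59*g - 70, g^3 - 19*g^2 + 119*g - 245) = g^2 - 12*g + 35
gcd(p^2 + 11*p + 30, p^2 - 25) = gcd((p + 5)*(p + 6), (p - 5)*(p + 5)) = p + 5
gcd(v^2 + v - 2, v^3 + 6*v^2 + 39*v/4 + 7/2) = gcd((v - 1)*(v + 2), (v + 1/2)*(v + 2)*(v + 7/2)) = v + 2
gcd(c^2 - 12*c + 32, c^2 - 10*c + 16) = c - 8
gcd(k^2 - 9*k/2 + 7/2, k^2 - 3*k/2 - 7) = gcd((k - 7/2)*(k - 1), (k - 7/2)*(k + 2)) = k - 7/2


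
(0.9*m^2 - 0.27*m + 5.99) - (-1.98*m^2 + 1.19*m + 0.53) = 2.88*m^2 - 1.46*m + 5.46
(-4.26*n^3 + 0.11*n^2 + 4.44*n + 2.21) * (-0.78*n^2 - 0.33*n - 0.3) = 3.3228*n^5 + 1.32*n^4 - 2.2215*n^3 - 3.222*n^2 - 2.0613*n - 0.663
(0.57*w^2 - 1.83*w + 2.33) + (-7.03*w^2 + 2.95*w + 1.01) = -6.46*w^2 + 1.12*w + 3.34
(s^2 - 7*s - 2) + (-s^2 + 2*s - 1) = -5*s - 3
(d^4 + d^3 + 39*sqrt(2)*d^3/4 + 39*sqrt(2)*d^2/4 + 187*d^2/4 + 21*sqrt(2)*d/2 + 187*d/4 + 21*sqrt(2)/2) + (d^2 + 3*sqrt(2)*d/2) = d^4 + d^3 + 39*sqrt(2)*d^3/4 + 39*sqrt(2)*d^2/4 + 191*d^2/4 + 12*sqrt(2)*d + 187*d/4 + 21*sqrt(2)/2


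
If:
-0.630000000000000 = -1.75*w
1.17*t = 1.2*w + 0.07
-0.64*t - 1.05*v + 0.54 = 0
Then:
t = 0.43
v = 0.25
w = 0.36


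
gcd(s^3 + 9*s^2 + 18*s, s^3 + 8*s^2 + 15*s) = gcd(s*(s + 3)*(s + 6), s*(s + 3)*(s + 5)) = s^2 + 3*s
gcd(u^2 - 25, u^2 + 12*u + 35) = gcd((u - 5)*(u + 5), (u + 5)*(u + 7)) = u + 5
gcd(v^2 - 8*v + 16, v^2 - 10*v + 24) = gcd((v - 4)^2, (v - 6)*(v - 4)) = v - 4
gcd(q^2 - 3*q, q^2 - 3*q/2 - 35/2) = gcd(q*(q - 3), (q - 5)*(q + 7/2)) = 1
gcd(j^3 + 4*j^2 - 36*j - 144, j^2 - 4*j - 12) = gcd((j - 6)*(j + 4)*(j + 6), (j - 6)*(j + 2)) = j - 6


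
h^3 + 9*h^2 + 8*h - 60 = (h - 2)*(h + 5)*(h + 6)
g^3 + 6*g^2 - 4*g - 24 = (g - 2)*(g + 2)*(g + 6)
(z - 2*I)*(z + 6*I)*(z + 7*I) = z^3 + 11*I*z^2 - 16*z + 84*I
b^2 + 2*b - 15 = (b - 3)*(b + 5)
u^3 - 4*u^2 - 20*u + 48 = (u - 6)*(u - 2)*(u + 4)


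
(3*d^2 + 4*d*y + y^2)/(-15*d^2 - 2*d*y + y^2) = (d + y)/(-5*d + y)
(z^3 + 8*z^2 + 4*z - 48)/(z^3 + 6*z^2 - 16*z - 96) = (z - 2)/(z - 4)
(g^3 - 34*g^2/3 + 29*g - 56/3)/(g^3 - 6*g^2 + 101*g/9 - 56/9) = 3*(g - 8)/(3*g - 8)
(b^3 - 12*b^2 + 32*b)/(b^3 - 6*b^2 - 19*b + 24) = b*(b - 4)/(b^2 + 2*b - 3)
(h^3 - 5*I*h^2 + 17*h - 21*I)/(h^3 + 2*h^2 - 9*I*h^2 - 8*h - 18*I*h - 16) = (h^2 - 4*I*h + 21)/(h^2 + h*(2 - 8*I) - 16*I)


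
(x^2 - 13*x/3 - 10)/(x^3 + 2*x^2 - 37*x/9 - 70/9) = 3*(x - 6)/(3*x^2 + x - 14)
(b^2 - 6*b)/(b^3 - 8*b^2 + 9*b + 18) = b/(b^2 - 2*b - 3)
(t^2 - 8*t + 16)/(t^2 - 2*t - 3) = (-t^2 + 8*t - 16)/(-t^2 + 2*t + 3)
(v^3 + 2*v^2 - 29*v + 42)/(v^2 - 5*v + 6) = v + 7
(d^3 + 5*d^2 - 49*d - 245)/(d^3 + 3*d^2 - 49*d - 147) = (d + 5)/(d + 3)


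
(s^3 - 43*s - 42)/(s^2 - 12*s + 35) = (s^2 + 7*s + 6)/(s - 5)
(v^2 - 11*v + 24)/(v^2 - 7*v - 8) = (v - 3)/(v + 1)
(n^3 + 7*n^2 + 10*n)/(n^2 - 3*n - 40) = n*(n + 2)/(n - 8)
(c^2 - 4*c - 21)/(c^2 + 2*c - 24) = (c^2 - 4*c - 21)/(c^2 + 2*c - 24)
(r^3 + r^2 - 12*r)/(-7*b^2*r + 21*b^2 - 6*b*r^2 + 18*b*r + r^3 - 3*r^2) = r*(r + 4)/(-7*b^2 - 6*b*r + r^2)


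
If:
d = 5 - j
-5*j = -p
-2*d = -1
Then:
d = 1/2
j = 9/2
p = 45/2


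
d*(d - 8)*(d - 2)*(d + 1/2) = d^4 - 19*d^3/2 + 11*d^2 + 8*d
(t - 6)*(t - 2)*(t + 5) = t^3 - 3*t^2 - 28*t + 60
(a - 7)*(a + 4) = a^2 - 3*a - 28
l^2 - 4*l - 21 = (l - 7)*(l + 3)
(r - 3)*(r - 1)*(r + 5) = r^3 + r^2 - 17*r + 15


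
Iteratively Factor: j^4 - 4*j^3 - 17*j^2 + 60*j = (j - 3)*(j^3 - j^2 - 20*j) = (j - 3)*(j + 4)*(j^2 - 5*j) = (j - 5)*(j - 3)*(j + 4)*(j)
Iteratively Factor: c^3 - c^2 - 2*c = (c - 2)*(c^2 + c) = (c - 2)*(c + 1)*(c)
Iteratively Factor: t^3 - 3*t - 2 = (t - 2)*(t^2 + 2*t + 1) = (t - 2)*(t + 1)*(t + 1)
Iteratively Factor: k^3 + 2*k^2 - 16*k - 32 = (k + 2)*(k^2 - 16) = (k - 4)*(k + 2)*(k + 4)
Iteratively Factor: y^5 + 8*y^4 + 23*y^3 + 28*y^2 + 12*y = (y + 1)*(y^4 + 7*y^3 + 16*y^2 + 12*y) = (y + 1)*(y + 3)*(y^3 + 4*y^2 + 4*y) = (y + 1)*(y + 2)*(y + 3)*(y^2 + 2*y) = y*(y + 1)*(y + 2)*(y + 3)*(y + 2)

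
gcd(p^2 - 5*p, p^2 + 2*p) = p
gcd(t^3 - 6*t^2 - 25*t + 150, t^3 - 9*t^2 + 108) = t - 6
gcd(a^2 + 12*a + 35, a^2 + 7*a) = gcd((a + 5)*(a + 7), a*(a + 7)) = a + 7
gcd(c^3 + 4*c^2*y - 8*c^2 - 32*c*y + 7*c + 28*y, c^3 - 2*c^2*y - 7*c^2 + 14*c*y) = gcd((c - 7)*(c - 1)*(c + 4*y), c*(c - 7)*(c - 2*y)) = c - 7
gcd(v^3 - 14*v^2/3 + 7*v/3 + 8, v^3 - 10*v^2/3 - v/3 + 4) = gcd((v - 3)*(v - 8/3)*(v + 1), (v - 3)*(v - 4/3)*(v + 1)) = v^2 - 2*v - 3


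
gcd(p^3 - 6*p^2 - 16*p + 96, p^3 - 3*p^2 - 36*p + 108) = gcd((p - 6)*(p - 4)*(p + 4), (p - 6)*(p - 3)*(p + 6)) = p - 6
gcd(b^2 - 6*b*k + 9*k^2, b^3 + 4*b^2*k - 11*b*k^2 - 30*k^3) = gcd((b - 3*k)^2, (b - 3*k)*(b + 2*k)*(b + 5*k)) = b - 3*k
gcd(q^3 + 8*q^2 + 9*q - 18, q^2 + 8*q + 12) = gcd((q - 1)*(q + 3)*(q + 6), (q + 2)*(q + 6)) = q + 6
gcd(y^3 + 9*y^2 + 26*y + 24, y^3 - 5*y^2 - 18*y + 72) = y + 4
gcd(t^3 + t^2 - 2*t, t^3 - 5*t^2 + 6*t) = t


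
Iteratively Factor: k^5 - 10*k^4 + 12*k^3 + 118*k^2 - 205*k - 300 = (k - 4)*(k^4 - 6*k^3 - 12*k^2 + 70*k + 75) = (k - 5)*(k - 4)*(k^3 - k^2 - 17*k - 15) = (k - 5)^2*(k - 4)*(k^2 + 4*k + 3) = (k - 5)^2*(k - 4)*(k + 1)*(k + 3)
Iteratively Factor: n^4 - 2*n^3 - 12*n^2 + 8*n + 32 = (n + 2)*(n^3 - 4*n^2 - 4*n + 16) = (n - 2)*(n + 2)*(n^2 - 2*n - 8) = (n - 4)*(n - 2)*(n + 2)*(n + 2)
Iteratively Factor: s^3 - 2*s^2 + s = (s)*(s^2 - 2*s + 1) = s*(s - 1)*(s - 1)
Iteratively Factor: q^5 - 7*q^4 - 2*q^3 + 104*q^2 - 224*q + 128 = (q - 4)*(q^4 - 3*q^3 - 14*q^2 + 48*q - 32) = (q - 4)^2*(q^3 + q^2 - 10*q + 8) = (q - 4)^2*(q - 1)*(q^2 + 2*q - 8) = (q - 4)^2*(q - 2)*(q - 1)*(q + 4)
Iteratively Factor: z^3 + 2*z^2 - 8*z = (z)*(z^2 + 2*z - 8) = z*(z - 2)*(z + 4)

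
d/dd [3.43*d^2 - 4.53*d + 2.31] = 6.86*d - 4.53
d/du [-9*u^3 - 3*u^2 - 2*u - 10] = -27*u^2 - 6*u - 2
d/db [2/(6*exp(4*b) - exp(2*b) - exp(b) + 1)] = (-48*exp(3*b) + 4*exp(b) + 2)*exp(b)/(6*exp(4*b) - exp(2*b) - exp(b) + 1)^2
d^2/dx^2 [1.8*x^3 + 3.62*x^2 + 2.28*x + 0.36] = 10.8*x + 7.24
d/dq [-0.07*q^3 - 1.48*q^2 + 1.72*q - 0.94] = -0.21*q^2 - 2.96*q + 1.72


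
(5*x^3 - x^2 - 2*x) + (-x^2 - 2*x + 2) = 5*x^3 - 2*x^2 - 4*x + 2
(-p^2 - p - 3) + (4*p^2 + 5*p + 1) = 3*p^2 + 4*p - 2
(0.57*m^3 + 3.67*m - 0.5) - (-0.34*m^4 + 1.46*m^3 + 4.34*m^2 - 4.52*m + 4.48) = 0.34*m^4 - 0.89*m^3 - 4.34*m^2 + 8.19*m - 4.98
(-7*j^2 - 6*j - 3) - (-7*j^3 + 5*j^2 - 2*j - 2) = 7*j^3 - 12*j^2 - 4*j - 1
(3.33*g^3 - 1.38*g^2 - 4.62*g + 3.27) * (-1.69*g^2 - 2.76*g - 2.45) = -5.6277*g^5 - 6.8586*g^4 + 3.4581*g^3 + 10.6059*g^2 + 2.2938*g - 8.0115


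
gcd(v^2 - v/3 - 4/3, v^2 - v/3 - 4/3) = v^2 - v/3 - 4/3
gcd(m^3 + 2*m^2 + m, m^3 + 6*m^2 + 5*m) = m^2 + m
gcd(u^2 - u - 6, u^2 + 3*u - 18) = u - 3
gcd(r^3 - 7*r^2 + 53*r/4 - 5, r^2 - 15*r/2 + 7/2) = r - 1/2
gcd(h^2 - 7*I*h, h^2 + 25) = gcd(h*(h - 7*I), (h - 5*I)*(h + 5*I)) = 1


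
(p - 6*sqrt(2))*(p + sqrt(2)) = p^2 - 5*sqrt(2)*p - 12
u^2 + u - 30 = (u - 5)*(u + 6)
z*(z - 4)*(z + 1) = z^3 - 3*z^2 - 4*z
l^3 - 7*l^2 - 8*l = l*(l - 8)*(l + 1)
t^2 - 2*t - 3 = (t - 3)*(t + 1)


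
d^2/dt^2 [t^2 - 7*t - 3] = 2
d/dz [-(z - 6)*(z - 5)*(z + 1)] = -3*z^2 + 20*z - 19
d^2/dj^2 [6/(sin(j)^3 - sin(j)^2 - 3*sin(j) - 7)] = 6*(-9*sin(j)^6 - 11*sin(j)^5 + 40*sin(j)^4 + 88*sin(j)^3 - 61*sin(j)^2 - 81*sin(j) - 18*cos(j)^6 + 14)/(-sin(j)^3 + sin(j)^2 + 3*sin(j) + 7)^3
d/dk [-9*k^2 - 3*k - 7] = -18*k - 3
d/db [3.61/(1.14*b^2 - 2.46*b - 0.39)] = (8.8806 - 8.2308*b)/(-1.14*b^2 + 2.46*b + 0.39)^2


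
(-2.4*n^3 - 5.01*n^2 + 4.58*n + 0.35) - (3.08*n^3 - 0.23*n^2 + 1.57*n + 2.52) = -5.48*n^3 - 4.78*n^2 + 3.01*n - 2.17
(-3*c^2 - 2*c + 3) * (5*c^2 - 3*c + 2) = -15*c^4 - c^3 + 15*c^2 - 13*c + 6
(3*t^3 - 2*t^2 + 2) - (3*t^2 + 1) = 3*t^3 - 5*t^2 + 1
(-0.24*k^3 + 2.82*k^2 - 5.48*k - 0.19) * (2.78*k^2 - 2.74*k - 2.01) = -0.6672*k^5 + 8.4972*k^4 - 22.4788*k^3 + 8.8188*k^2 + 11.5354*k + 0.3819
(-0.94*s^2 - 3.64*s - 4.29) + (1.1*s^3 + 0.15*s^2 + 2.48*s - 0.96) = 1.1*s^3 - 0.79*s^2 - 1.16*s - 5.25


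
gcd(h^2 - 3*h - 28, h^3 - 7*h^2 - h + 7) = h - 7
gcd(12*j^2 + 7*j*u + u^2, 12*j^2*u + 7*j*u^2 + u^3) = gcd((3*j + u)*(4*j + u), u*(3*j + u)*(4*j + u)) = 12*j^2 + 7*j*u + u^2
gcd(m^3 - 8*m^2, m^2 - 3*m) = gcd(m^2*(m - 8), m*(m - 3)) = m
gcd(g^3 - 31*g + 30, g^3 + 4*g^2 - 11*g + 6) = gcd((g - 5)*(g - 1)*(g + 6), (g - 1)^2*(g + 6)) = g^2 + 5*g - 6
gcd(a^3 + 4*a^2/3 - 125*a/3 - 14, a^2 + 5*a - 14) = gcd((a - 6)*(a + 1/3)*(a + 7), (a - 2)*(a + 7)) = a + 7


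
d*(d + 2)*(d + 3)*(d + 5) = d^4 + 10*d^3 + 31*d^2 + 30*d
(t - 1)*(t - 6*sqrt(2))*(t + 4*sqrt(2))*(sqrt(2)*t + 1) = sqrt(2)*t^4 - 3*t^3 - sqrt(2)*t^3 - 50*sqrt(2)*t^2 + 3*t^2 - 48*t + 50*sqrt(2)*t + 48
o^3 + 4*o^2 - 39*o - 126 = (o - 6)*(o + 3)*(o + 7)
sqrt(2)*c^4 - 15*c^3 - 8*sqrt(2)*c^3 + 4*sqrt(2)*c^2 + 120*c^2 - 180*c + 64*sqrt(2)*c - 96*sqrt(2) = (c - 6)*(c - 2)*(c - 8*sqrt(2))*(sqrt(2)*c + 1)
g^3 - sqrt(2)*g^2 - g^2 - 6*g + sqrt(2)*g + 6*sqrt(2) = (g - 3)*(g + 2)*(g - sqrt(2))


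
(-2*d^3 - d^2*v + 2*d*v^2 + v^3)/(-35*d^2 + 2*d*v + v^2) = (-2*d^3 - d^2*v + 2*d*v^2 + v^3)/(-35*d^2 + 2*d*v + v^2)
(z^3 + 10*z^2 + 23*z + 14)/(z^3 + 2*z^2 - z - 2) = (z + 7)/(z - 1)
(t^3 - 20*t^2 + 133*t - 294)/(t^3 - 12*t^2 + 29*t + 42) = (t - 7)/(t + 1)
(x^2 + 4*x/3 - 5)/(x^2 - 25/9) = 3*(x + 3)/(3*x + 5)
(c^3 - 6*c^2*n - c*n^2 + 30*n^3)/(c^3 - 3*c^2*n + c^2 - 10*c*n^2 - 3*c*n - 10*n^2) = (c - 3*n)/(c + 1)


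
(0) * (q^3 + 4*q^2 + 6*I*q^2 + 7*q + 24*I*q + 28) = 0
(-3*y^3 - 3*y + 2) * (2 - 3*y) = 9*y^4 - 6*y^3 + 9*y^2 - 12*y + 4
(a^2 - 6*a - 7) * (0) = 0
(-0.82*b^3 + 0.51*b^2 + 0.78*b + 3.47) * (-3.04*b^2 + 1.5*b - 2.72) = 2.4928*b^5 - 2.7804*b^4 + 0.6242*b^3 - 10.766*b^2 + 3.0834*b - 9.4384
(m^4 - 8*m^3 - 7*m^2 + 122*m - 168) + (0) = m^4 - 8*m^3 - 7*m^2 + 122*m - 168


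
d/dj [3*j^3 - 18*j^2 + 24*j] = 9*j^2 - 36*j + 24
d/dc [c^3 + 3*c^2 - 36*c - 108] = 3*c^2 + 6*c - 36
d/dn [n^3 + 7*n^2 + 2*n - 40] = 3*n^2 + 14*n + 2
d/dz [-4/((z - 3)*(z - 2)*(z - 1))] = 4*(3*z^2 - 12*z + 11)/(z^6 - 12*z^5 + 58*z^4 - 144*z^3 + 193*z^2 - 132*z + 36)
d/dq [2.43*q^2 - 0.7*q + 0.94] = 4.86*q - 0.7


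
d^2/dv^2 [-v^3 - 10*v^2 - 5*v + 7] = -6*v - 20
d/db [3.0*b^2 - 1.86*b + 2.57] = 6.0*b - 1.86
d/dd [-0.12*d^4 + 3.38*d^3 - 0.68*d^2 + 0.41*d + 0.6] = -0.48*d^3 + 10.14*d^2 - 1.36*d + 0.41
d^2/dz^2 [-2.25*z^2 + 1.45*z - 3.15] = -4.50000000000000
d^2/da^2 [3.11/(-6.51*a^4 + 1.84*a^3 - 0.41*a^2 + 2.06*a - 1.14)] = ((242.9532*a^2 - 34.3344*a + 2.5502)*(6.51*a^4 - 1.84*a^3 + 0.41*a^2 - 2.06*a + 1.14) - 3.11*(26.04*a^3 - 5.52*a^2 + 0.82*a - 2.06)*(52.08*a^3 - 11.04*a^2 + 1.64*a - 4.12))/(6.51*a^4 - 1.84*a^3 + 0.41*a^2 - 2.06*a + 1.14)^3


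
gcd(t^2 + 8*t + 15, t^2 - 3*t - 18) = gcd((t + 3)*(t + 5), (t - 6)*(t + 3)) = t + 3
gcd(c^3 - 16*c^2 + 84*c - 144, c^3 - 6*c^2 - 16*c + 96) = c^2 - 10*c + 24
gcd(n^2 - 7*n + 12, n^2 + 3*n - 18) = n - 3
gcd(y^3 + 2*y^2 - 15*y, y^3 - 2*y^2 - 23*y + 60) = y^2 + 2*y - 15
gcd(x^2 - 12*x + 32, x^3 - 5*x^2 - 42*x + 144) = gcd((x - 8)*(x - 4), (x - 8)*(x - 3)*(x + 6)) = x - 8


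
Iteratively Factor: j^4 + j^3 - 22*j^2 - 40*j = (j - 5)*(j^3 + 6*j^2 + 8*j) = (j - 5)*(j + 4)*(j^2 + 2*j) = j*(j - 5)*(j + 4)*(j + 2)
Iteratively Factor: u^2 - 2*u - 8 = (u + 2)*(u - 4)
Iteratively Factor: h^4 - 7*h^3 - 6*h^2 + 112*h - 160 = (h - 2)*(h^3 - 5*h^2 - 16*h + 80) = (h - 2)*(h + 4)*(h^2 - 9*h + 20) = (h - 5)*(h - 2)*(h + 4)*(h - 4)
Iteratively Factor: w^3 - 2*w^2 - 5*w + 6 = (w - 1)*(w^2 - w - 6) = (w - 3)*(w - 1)*(w + 2)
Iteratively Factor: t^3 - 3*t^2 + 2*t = (t - 1)*(t^2 - 2*t) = t*(t - 1)*(t - 2)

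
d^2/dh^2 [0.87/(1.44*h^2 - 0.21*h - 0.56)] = (3.608064*h^2 - 0.526176*h - 0.87*(2.88*h - 0.21)*(5.76*h - 0.42) - 1.403136)/(-1.44*h^2 + 0.21*h + 0.56)^3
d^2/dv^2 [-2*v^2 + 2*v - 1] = -4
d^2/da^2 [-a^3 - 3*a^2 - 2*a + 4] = -6*a - 6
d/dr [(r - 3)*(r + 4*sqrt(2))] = 2*r - 3 + 4*sqrt(2)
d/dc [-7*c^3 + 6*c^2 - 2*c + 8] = -21*c^2 + 12*c - 2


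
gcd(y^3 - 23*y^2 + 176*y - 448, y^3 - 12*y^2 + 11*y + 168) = y^2 - 15*y + 56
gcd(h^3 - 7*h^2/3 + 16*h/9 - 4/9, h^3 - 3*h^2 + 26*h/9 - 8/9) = h^2 - 5*h/3 + 2/3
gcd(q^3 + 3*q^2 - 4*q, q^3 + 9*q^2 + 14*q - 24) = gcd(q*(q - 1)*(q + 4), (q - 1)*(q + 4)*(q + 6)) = q^2 + 3*q - 4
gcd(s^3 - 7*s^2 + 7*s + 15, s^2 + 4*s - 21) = s - 3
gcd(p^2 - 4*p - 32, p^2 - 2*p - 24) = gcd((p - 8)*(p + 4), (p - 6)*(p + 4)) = p + 4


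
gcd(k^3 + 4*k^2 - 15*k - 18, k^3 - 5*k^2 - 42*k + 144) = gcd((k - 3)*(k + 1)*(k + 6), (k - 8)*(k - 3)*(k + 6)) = k^2 + 3*k - 18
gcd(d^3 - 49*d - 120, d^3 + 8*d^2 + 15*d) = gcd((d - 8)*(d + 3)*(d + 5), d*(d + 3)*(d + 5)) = d^2 + 8*d + 15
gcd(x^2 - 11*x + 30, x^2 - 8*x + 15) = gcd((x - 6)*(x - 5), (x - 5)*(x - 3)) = x - 5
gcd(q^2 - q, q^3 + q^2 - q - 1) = q - 1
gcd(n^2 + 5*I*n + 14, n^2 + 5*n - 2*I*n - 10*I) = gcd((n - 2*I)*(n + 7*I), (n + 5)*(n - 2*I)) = n - 2*I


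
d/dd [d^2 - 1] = 2*d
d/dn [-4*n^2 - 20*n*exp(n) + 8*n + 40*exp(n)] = -20*n*exp(n) - 8*n + 20*exp(n) + 8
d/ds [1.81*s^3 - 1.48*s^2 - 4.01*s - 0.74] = 5.43*s^2 - 2.96*s - 4.01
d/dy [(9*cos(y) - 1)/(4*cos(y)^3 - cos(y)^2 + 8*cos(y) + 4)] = (-197*sin(y) + 76*sin(2*y) - 21*sin(3*y) + 36*sin(4*y))/(-22*cos(y) + cos(2*y) - 2*cos(3*y) - 7)^2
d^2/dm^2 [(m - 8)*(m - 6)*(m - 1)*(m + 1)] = 12*m^2 - 84*m + 94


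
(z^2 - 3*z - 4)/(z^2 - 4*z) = (z + 1)/z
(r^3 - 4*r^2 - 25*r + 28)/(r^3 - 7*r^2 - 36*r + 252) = (r^2 + 3*r - 4)/(r^2 - 36)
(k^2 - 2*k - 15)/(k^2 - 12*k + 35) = (k + 3)/(k - 7)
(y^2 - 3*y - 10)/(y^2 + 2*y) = (y - 5)/y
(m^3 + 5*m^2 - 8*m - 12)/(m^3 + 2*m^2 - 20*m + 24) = (m + 1)/(m - 2)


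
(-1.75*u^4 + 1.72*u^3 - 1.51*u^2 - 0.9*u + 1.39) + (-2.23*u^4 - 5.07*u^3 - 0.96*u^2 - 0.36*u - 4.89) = -3.98*u^4 - 3.35*u^3 - 2.47*u^2 - 1.26*u - 3.5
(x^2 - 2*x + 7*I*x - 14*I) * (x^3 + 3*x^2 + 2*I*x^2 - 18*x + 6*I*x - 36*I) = x^5 + x^4 + 9*I*x^4 - 38*x^3 + 9*I*x^3 + 22*x^2 - 216*I*x^2 + 336*x + 324*I*x - 504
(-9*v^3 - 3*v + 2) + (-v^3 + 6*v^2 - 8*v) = -10*v^3 + 6*v^2 - 11*v + 2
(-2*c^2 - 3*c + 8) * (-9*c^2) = 18*c^4 + 27*c^3 - 72*c^2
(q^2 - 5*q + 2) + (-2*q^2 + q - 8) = -q^2 - 4*q - 6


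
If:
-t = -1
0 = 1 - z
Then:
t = 1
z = 1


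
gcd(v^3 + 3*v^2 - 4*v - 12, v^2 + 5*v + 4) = 1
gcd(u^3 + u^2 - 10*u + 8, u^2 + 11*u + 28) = u + 4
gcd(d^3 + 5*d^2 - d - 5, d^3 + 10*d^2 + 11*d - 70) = d + 5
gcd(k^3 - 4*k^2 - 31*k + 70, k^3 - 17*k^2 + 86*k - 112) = k^2 - 9*k + 14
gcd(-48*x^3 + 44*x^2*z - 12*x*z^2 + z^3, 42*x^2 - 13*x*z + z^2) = 6*x - z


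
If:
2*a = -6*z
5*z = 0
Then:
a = 0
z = 0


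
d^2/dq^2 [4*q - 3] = 0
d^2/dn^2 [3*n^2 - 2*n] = 6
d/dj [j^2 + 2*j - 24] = 2*j + 2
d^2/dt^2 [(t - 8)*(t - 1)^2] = 6*t - 20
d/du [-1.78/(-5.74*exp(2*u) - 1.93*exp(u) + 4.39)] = (-20.4344*exp(u) - 3.4354)*exp(u)/(5.74*exp(2*u) + 1.93*exp(u) - 4.39)^2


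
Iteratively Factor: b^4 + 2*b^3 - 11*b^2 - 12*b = (b - 3)*(b^3 + 5*b^2 + 4*b) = (b - 3)*(b + 1)*(b^2 + 4*b) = b*(b - 3)*(b + 1)*(b + 4)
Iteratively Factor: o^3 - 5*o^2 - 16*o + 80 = (o - 4)*(o^2 - o - 20) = (o - 5)*(o - 4)*(o + 4)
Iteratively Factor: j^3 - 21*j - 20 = (j + 4)*(j^2 - 4*j - 5) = (j + 1)*(j + 4)*(j - 5)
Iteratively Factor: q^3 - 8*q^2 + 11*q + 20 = (q + 1)*(q^2 - 9*q + 20) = (q - 4)*(q + 1)*(q - 5)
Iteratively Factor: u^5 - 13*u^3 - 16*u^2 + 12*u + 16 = (u + 2)*(u^4 - 2*u^3 - 9*u^2 + 2*u + 8) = (u + 1)*(u + 2)*(u^3 - 3*u^2 - 6*u + 8) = (u + 1)*(u + 2)^2*(u^2 - 5*u + 4) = (u - 1)*(u + 1)*(u + 2)^2*(u - 4)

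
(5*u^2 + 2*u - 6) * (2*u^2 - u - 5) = 10*u^4 - u^3 - 39*u^2 - 4*u + 30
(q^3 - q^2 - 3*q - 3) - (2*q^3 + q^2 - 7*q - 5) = -q^3 - 2*q^2 + 4*q + 2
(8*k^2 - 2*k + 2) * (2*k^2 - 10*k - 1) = 16*k^4 - 84*k^3 + 16*k^2 - 18*k - 2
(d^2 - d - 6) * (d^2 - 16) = d^4 - d^3 - 22*d^2 + 16*d + 96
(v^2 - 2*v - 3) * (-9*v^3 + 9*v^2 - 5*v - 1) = -9*v^5 + 27*v^4 + 4*v^3 - 18*v^2 + 17*v + 3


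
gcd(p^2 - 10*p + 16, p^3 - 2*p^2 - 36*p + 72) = p - 2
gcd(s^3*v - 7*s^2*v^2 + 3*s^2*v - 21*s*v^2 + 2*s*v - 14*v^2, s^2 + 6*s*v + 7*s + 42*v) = 1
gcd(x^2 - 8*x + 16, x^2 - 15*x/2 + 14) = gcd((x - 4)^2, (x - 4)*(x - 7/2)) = x - 4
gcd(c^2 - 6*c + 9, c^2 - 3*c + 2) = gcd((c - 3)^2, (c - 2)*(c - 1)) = 1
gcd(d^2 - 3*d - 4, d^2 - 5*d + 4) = d - 4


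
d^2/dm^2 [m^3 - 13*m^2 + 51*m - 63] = 6*m - 26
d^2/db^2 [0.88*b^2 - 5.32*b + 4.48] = 1.76000000000000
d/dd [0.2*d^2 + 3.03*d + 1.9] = 0.4*d + 3.03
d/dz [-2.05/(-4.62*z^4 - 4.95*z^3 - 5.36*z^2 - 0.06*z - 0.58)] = (-37.884*z^3 - 30.4425*z^2 - 21.976*z - 0.123)/(4.62*z^4 + 4.95*z^3 + 5.36*z^2 + 0.06*z + 0.58)^2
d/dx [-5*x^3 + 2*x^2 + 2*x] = -15*x^2 + 4*x + 2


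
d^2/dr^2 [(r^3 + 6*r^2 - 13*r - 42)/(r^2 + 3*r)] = 4*(-11*r^3 - 63*r^2 - 189*r - 189)/(r^3*(r^3 + 9*r^2 + 27*r + 27))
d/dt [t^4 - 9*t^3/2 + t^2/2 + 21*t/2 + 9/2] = 4*t^3 - 27*t^2/2 + t + 21/2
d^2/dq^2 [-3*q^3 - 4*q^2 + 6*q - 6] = -18*q - 8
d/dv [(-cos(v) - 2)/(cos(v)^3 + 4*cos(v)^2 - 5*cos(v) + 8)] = (-35*cos(v)/2 - 5*cos(2*v) - cos(3*v)/2 + 13)*sin(v)/(cos(v)^3 + 4*cos(v)^2 - 5*cos(v) + 8)^2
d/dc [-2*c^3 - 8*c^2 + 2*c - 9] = -6*c^2 - 16*c + 2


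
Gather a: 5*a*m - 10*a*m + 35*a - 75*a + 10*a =a*(-5*m - 30)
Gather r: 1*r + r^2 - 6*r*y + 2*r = r^2 + r*(3 - 6*y)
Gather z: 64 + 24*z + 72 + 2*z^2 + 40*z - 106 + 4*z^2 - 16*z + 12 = 6*z^2 + 48*z + 42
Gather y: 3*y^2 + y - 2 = 3*y^2 + y - 2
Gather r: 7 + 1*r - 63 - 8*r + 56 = -7*r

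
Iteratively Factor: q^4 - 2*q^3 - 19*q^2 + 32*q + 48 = (q - 3)*(q^3 + q^2 - 16*q - 16) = (q - 3)*(q + 4)*(q^2 - 3*q - 4) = (q - 3)*(q + 1)*(q + 4)*(q - 4)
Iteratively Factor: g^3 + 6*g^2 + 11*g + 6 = (g + 2)*(g^2 + 4*g + 3) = (g + 1)*(g + 2)*(g + 3)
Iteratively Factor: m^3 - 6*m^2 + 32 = (m + 2)*(m^2 - 8*m + 16) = (m - 4)*(m + 2)*(m - 4)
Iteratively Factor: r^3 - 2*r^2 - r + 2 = (r - 1)*(r^2 - r - 2) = (r - 2)*(r - 1)*(r + 1)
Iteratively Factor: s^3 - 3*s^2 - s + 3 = (s - 3)*(s^2 - 1) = (s - 3)*(s + 1)*(s - 1)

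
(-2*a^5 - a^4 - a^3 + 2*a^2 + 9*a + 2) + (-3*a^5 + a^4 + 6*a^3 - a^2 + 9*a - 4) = -5*a^5 + 5*a^3 + a^2 + 18*a - 2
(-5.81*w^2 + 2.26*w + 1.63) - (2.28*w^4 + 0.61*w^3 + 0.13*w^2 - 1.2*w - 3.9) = -2.28*w^4 - 0.61*w^3 - 5.94*w^2 + 3.46*w + 5.53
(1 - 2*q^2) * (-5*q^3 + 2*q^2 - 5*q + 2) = 10*q^5 - 4*q^4 + 5*q^3 - 2*q^2 - 5*q + 2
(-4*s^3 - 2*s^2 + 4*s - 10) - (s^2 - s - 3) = -4*s^3 - 3*s^2 + 5*s - 7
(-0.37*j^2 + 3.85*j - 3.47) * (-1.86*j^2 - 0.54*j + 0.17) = 0.6882*j^4 - 6.9612*j^3 + 4.3123*j^2 + 2.5283*j - 0.5899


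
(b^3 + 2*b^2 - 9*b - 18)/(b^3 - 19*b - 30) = (b - 3)/(b - 5)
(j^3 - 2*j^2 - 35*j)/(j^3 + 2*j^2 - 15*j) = (j - 7)/(j - 3)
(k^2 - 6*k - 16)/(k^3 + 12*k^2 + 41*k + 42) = (k - 8)/(k^2 + 10*k + 21)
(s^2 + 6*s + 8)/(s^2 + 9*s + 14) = (s + 4)/(s + 7)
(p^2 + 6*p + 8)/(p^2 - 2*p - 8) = (p + 4)/(p - 4)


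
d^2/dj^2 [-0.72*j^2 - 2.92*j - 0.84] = -1.44000000000000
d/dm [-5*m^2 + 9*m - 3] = 9 - 10*m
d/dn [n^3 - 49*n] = 3*n^2 - 49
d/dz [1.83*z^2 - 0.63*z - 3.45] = 3.66*z - 0.63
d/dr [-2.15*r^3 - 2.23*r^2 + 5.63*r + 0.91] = -6.45*r^2 - 4.46*r + 5.63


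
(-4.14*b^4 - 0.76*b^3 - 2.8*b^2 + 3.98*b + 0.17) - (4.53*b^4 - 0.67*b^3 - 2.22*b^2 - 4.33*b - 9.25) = -8.67*b^4 - 0.09*b^3 - 0.58*b^2 + 8.31*b + 9.42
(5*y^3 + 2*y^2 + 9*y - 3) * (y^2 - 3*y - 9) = 5*y^5 - 13*y^4 - 42*y^3 - 48*y^2 - 72*y + 27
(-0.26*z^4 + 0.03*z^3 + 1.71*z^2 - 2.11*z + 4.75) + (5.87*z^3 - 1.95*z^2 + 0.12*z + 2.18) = -0.26*z^4 + 5.9*z^3 - 0.24*z^2 - 1.99*z + 6.93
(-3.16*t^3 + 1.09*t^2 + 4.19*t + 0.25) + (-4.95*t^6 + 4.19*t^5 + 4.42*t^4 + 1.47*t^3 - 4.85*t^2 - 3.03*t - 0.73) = -4.95*t^6 + 4.19*t^5 + 4.42*t^4 - 1.69*t^3 - 3.76*t^2 + 1.16*t - 0.48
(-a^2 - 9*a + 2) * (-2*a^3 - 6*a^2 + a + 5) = 2*a^5 + 24*a^4 + 49*a^3 - 26*a^2 - 43*a + 10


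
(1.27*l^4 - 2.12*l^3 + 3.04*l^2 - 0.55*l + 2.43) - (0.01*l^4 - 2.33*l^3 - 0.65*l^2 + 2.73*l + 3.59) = 1.26*l^4 + 0.21*l^3 + 3.69*l^2 - 3.28*l - 1.16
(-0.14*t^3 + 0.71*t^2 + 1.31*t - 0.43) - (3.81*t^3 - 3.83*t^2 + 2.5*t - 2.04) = -3.95*t^3 + 4.54*t^2 - 1.19*t + 1.61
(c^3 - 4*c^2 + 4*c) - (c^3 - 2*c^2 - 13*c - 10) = -2*c^2 + 17*c + 10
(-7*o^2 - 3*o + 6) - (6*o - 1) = -7*o^2 - 9*o + 7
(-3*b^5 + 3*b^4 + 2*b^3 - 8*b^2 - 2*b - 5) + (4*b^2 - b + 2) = -3*b^5 + 3*b^4 + 2*b^3 - 4*b^2 - 3*b - 3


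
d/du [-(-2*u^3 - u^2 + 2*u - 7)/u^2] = 2 + 2/u^2 - 14/u^3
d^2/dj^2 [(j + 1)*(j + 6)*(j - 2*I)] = 6*j + 14 - 4*I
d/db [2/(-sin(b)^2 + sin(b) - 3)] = 2*(2*sin(b) - 1)*cos(b)/(sin(b)^2 - sin(b) + 3)^2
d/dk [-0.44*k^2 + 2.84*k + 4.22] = 2.84 - 0.88*k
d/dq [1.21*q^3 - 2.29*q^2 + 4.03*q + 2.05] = 3.63*q^2 - 4.58*q + 4.03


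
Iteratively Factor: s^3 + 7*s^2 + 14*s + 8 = (s + 2)*(s^2 + 5*s + 4) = (s + 1)*(s + 2)*(s + 4)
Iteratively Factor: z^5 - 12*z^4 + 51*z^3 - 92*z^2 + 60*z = (z - 5)*(z^4 - 7*z^3 + 16*z^2 - 12*z) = z*(z - 5)*(z^3 - 7*z^2 + 16*z - 12) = z*(z - 5)*(z - 3)*(z^2 - 4*z + 4) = z*(z - 5)*(z - 3)*(z - 2)*(z - 2)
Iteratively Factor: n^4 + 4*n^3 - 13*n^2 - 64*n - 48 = (n + 1)*(n^3 + 3*n^2 - 16*n - 48) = (n + 1)*(n + 3)*(n^2 - 16) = (n - 4)*(n + 1)*(n + 3)*(n + 4)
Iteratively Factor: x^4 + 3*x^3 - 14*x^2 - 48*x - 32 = (x + 4)*(x^3 - x^2 - 10*x - 8) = (x + 1)*(x + 4)*(x^2 - 2*x - 8) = (x + 1)*(x + 2)*(x + 4)*(x - 4)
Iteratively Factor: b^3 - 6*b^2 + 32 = (b + 2)*(b^2 - 8*b + 16) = (b - 4)*(b + 2)*(b - 4)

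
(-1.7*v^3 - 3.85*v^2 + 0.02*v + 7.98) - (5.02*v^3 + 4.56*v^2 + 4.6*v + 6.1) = -6.72*v^3 - 8.41*v^2 - 4.58*v + 1.88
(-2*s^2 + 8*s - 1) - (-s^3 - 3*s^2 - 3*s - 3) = s^3 + s^2 + 11*s + 2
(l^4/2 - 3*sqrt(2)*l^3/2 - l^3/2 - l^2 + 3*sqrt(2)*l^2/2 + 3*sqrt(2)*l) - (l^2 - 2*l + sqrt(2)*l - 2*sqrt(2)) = l^4/2 - 3*sqrt(2)*l^3/2 - l^3/2 - 2*l^2 + 3*sqrt(2)*l^2/2 + 2*l + 2*sqrt(2)*l + 2*sqrt(2)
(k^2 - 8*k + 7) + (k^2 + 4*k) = 2*k^2 - 4*k + 7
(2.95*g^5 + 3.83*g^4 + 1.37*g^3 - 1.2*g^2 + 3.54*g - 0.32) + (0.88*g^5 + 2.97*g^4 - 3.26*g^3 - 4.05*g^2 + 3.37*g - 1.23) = 3.83*g^5 + 6.8*g^4 - 1.89*g^3 - 5.25*g^2 + 6.91*g - 1.55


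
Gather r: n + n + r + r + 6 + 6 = 2*n + 2*r + 12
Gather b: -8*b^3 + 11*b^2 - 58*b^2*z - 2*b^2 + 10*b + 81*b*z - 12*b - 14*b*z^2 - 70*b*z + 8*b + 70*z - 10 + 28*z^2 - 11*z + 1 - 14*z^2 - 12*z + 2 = -8*b^3 + b^2*(9 - 58*z) + b*(-14*z^2 + 11*z + 6) + 14*z^2 + 47*z - 7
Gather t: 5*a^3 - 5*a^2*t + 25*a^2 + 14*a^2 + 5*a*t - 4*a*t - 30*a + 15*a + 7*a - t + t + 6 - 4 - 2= 5*a^3 + 39*a^2 - 8*a + t*(-5*a^2 + a)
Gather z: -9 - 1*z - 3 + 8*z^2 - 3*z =8*z^2 - 4*z - 12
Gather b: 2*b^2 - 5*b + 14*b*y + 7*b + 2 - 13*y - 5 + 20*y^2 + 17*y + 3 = 2*b^2 + b*(14*y + 2) + 20*y^2 + 4*y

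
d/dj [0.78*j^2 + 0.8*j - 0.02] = 1.56*j + 0.8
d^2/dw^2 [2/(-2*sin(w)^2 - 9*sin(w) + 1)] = 2*(16*sin(w)^4 + 54*sin(w)^3 + 65*sin(w)^2 - 99*sin(w) - 166)/(9*sin(w) - cos(2*w))^3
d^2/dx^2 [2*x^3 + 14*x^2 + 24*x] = 12*x + 28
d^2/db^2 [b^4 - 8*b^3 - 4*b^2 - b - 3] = 12*b^2 - 48*b - 8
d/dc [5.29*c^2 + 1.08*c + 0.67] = 10.58*c + 1.08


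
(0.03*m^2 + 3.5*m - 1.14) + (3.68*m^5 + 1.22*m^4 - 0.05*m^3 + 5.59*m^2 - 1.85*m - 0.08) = 3.68*m^5 + 1.22*m^4 - 0.05*m^3 + 5.62*m^2 + 1.65*m - 1.22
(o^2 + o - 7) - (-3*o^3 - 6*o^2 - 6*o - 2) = 3*o^3 + 7*o^2 + 7*o - 5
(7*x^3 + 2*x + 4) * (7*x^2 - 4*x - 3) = 49*x^5 - 28*x^4 - 7*x^3 + 20*x^2 - 22*x - 12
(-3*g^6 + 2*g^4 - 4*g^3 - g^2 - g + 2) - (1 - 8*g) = -3*g^6 + 2*g^4 - 4*g^3 - g^2 + 7*g + 1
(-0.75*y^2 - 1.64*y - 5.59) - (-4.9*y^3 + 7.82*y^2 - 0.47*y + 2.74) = 4.9*y^3 - 8.57*y^2 - 1.17*y - 8.33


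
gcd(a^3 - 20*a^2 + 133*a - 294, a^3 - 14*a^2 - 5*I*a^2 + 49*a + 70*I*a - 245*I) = a^2 - 14*a + 49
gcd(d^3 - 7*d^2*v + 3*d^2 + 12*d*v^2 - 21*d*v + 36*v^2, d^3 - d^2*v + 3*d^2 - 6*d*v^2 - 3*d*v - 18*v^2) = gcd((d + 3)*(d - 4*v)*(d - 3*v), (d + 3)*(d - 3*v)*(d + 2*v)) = -d^2 + 3*d*v - 3*d + 9*v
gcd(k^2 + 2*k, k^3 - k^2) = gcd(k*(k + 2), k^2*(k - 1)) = k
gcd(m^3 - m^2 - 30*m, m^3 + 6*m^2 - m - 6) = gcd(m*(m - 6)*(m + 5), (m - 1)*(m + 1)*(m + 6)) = 1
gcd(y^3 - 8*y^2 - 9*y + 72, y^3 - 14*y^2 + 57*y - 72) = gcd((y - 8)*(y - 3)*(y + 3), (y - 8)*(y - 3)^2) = y^2 - 11*y + 24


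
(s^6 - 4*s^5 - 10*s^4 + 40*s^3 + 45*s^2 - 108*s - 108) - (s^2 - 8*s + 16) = s^6 - 4*s^5 - 10*s^4 + 40*s^3 + 44*s^2 - 100*s - 124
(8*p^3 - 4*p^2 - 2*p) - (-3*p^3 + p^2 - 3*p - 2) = 11*p^3 - 5*p^2 + p + 2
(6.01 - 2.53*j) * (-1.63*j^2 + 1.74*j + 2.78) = 4.1239*j^3 - 14.1985*j^2 + 3.424*j + 16.7078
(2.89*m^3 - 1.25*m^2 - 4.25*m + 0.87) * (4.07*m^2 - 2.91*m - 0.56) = 11.7623*m^5 - 13.4974*m^4 - 15.2784*m^3 + 16.6084*m^2 - 0.1517*m - 0.4872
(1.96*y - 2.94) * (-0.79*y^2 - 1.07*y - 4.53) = -1.5484*y^3 + 0.2254*y^2 - 5.733*y + 13.3182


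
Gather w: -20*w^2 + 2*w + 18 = -20*w^2 + 2*w + 18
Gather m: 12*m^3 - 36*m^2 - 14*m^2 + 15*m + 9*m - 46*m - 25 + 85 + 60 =12*m^3 - 50*m^2 - 22*m + 120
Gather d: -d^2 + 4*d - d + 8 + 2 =-d^2 + 3*d + 10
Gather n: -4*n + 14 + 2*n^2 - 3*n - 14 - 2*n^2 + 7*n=0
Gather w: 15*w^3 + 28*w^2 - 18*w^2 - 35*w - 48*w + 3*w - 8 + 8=15*w^3 + 10*w^2 - 80*w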